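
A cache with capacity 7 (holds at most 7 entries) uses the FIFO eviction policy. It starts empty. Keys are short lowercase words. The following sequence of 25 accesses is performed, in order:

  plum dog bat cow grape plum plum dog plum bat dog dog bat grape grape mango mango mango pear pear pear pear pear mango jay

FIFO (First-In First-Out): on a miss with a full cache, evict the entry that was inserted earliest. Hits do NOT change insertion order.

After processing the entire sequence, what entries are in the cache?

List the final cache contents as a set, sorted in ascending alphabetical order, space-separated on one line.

FIFO simulation (capacity=7):
  1. access plum: MISS. Cache (old->new): [plum]
  2. access dog: MISS. Cache (old->new): [plum dog]
  3. access bat: MISS. Cache (old->new): [plum dog bat]
  4. access cow: MISS. Cache (old->new): [plum dog bat cow]
  5. access grape: MISS. Cache (old->new): [plum dog bat cow grape]
  6. access plum: HIT. Cache (old->new): [plum dog bat cow grape]
  7. access plum: HIT. Cache (old->new): [plum dog bat cow grape]
  8. access dog: HIT. Cache (old->new): [plum dog bat cow grape]
  9. access plum: HIT. Cache (old->new): [plum dog bat cow grape]
  10. access bat: HIT. Cache (old->new): [plum dog bat cow grape]
  11. access dog: HIT. Cache (old->new): [plum dog bat cow grape]
  12. access dog: HIT. Cache (old->new): [plum dog bat cow grape]
  13. access bat: HIT. Cache (old->new): [plum dog bat cow grape]
  14. access grape: HIT. Cache (old->new): [plum dog bat cow grape]
  15. access grape: HIT. Cache (old->new): [plum dog bat cow grape]
  16. access mango: MISS. Cache (old->new): [plum dog bat cow grape mango]
  17. access mango: HIT. Cache (old->new): [plum dog bat cow grape mango]
  18. access mango: HIT. Cache (old->new): [plum dog bat cow grape mango]
  19. access pear: MISS. Cache (old->new): [plum dog bat cow grape mango pear]
  20. access pear: HIT. Cache (old->new): [plum dog bat cow grape mango pear]
  21. access pear: HIT. Cache (old->new): [plum dog bat cow grape mango pear]
  22. access pear: HIT. Cache (old->new): [plum dog bat cow grape mango pear]
  23. access pear: HIT. Cache (old->new): [plum dog bat cow grape mango pear]
  24. access mango: HIT. Cache (old->new): [plum dog bat cow grape mango pear]
  25. access jay: MISS, evict plum. Cache (old->new): [dog bat cow grape mango pear jay]
Total: 17 hits, 8 misses, 1 evictions

Answer: bat cow dog grape jay mango pear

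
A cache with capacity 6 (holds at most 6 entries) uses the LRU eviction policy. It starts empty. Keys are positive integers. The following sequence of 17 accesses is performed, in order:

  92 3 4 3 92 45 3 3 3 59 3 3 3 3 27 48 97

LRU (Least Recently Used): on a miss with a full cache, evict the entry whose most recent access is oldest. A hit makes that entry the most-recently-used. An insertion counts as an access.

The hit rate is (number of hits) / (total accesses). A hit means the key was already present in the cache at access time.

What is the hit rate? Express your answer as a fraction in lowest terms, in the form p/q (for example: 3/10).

Answer: 9/17

Derivation:
LRU simulation (capacity=6):
  1. access 92: MISS. Cache (LRU->MRU): [92]
  2. access 3: MISS. Cache (LRU->MRU): [92 3]
  3. access 4: MISS. Cache (LRU->MRU): [92 3 4]
  4. access 3: HIT. Cache (LRU->MRU): [92 4 3]
  5. access 92: HIT. Cache (LRU->MRU): [4 3 92]
  6. access 45: MISS. Cache (LRU->MRU): [4 3 92 45]
  7. access 3: HIT. Cache (LRU->MRU): [4 92 45 3]
  8. access 3: HIT. Cache (LRU->MRU): [4 92 45 3]
  9. access 3: HIT. Cache (LRU->MRU): [4 92 45 3]
  10. access 59: MISS. Cache (LRU->MRU): [4 92 45 3 59]
  11. access 3: HIT. Cache (LRU->MRU): [4 92 45 59 3]
  12. access 3: HIT. Cache (LRU->MRU): [4 92 45 59 3]
  13. access 3: HIT. Cache (LRU->MRU): [4 92 45 59 3]
  14. access 3: HIT. Cache (LRU->MRU): [4 92 45 59 3]
  15. access 27: MISS. Cache (LRU->MRU): [4 92 45 59 3 27]
  16. access 48: MISS, evict 4. Cache (LRU->MRU): [92 45 59 3 27 48]
  17. access 97: MISS, evict 92. Cache (LRU->MRU): [45 59 3 27 48 97]
Total: 9 hits, 8 misses, 2 evictions

Hit rate = 9/17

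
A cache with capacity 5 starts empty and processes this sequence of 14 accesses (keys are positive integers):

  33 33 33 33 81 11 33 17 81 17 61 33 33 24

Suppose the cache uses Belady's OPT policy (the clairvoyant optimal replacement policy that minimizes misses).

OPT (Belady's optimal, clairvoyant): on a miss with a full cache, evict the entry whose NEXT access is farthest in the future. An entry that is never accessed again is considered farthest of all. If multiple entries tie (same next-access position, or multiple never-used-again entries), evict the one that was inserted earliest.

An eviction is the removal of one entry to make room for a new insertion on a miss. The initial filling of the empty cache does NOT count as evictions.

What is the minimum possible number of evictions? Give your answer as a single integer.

Answer: 1

Derivation:
OPT (Belady) simulation (capacity=5):
  1. access 33: MISS. Cache: [33]
  2. access 33: HIT. Next use of 33: step 3. Cache: [33]
  3. access 33: HIT. Next use of 33: step 4. Cache: [33]
  4. access 33: HIT. Next use of 33: step 7. Cache: [33]
  5. access 81: MISS. Cache: [33 81]
  6. access 11: MISS. Cache: [33 81 11]
  7. access 33: HIT. Next use of 33: step 12. Cache: [33 81 11]
  8. access 17: MISS. Cache: [33 81 11 17]
  9. access 81: HIT. Next use of 81: never. Cache: [33 81 11 17]
  10. access 17: HIT. Next use of 17: never. Cache: [33 81 11 17]
  11. access 61: MISS. Cache: [33 81 11 17 61]
  12. access 33: HIT. Next use of 33: step 13. Cache: [33 81 11 17 61]
  13. access 33: HIT. Next use of 33: never. Cache: [33 81 11 17 61]
  14. access 24: MISS, evict 33 (next use: never). Cache: [81 11 17 61 24]
Total: 8 hits, 6 misses, 1 evictions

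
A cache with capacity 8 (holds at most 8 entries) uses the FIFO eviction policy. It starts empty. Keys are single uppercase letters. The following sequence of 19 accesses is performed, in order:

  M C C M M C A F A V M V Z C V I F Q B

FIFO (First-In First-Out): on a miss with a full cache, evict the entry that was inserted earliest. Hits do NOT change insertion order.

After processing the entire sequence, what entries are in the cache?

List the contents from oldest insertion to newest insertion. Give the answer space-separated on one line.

FIFO simulation (capacity=8):
  1. access M: MISS. Cache (old->new): [M]
  2. access C: MISS. Cache (old->new): [M C]
  3. access C: HIT. Cache (old->new): [M C]
  4. access M: HIT. Cache (old->new): [M C]
  5. access M: HIT. Cache (old->new): [M C]
  6. access C: HIT. Cache (old->new): [M C]
  7. access A: MISS. Cache (old->new): [M C A]
  8. access F: MISS. Cache (old->new): [M C A F]
  9. access A: HIT. Cache (old->new): [M C A F]
  10. access V: MISS. Cache (old->new): [M C A F V]
  11. access M: HIT. Cache (old->new): [M C A F V]
  12. access V: HIT. Cache (old->new): [M C A F V]
  13. access Z: MISS. Cache (old->new): [M C A F V Z]
  14. access C: HIT. Cache (old->new): [M C A F V Z]
  15. access V: HIT. Cache (old->new): [M C A F V Z]
  16. access I: MISS. Cache (old->new): [M C A F V Z I]
  17. access F: HIT. Cache (old->new): [M C A F V Z I]
  18. access Q: MISS. Cache (old->new): [M C A F V Z I Q]
  19. access B: MISS, evict M. Cache (old->new): [C A F V Z I Q B]
Total: 10 hits, 9 misses, 1 evictions

Answer: C A F V Z I Q B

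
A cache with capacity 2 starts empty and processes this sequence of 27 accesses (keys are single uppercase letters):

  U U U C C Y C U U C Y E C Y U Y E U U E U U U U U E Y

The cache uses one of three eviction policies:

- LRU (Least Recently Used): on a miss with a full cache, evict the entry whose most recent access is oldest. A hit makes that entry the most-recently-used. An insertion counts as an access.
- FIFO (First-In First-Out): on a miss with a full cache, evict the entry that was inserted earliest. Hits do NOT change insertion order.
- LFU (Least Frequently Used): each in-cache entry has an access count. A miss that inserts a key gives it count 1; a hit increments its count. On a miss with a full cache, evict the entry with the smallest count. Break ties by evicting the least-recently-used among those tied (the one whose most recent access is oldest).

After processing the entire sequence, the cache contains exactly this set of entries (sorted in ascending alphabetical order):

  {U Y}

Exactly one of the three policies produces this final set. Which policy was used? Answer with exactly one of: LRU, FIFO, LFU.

Answer: LFU

Derivation:
Simulating under each policy and comparing final sets:
  LRU: final set = {E Y} -> differs
  FIFO: final set = {E Y} -> differs
  LFU: final set = {U Y} -> MATCHES target
Only LFU produces the target set.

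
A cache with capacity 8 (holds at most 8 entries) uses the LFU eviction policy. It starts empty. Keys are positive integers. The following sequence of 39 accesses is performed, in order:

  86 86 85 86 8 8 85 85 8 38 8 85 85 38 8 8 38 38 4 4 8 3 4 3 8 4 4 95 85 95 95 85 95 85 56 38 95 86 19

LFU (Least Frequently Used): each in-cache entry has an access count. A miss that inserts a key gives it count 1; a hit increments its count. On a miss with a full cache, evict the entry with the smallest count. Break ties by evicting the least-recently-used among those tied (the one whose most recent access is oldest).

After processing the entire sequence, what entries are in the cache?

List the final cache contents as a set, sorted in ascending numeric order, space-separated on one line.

LFU simulation (capacity=8):
  1. access 86: MISS. Cache: [86(c=1)]
  2. access 86: HIT, count now 2. Cache: [86(c=2)]
  3. access 85: MISS. Cache: [85(c=1) 86(c=2)]
  4. access 86: HIT, count now 3. Cache: [85(c=1) 86(c=3)]
  5. access 8: MISS. Cache: [85(c=1) 8(c=1) 86(c=3)]
  6. access 8: HIT, count now 2. Cache: [85(c=1) 8(c=2) 86(c=3)]
  7. access 85: HIT, count now 2. Cache: [8(c=2) 85(c=2) 86(c=3)]
  8. access 85: HIT, count now 3. Cache: [8(c=2) 86(c=3) 85(c=3)]
  9. access 8: HIT, count now 3. Cache: [86(c=3) 85(c=3) 8(c=3)]
  10. access 38: MISS. Cache: [38(c=1) 86(c=3) 85(c=3) 8(c=3)]
  11. access 8: HIT, count now 4. Cache: [38(c=1) 86(c=3) 85(c=3) 8(c=4)]
  12. access 85: HIT, count now 4. Cache: [38(c=1) 86(c=3) 8(c=4) 85(c=4)]
  13. access 85: HIT, count now 5. Cache: [38(c=1) 86(c=3) 8(c=4) 85(c=5)]
  14. access 38: HIT, count now 2. Cache: [38(c=2) 86(c=3) 8(c=4) 85(c=5)]
  15. access 8: HIT, count now 5. Cache: [38(c=2) 86(c=3) 85(c=5) 8(c=5)]
  16. access 8: HIT, count now 6. Cache: [38(c=2) 86(c=3) 85(c=5) 8(c=6)]
  17. access 38: HIT, count now 3. Cache: [86(c=3) 38(c=3) 85(c=5) 8(c=6)]
  18. access 38: HIT, count now 4. Cache: [86(c=3) 38(c=4) 85(c=5) 8(c=6)]
  19. access 4: MISS. Cache: [4(c=1) 86(c=3) 38(c=4) 85(c=5) 8(c=6)]
  20. access 4: HIT, count now 2. Cache: [4(c=2) 86(c=3) 38(c=4) 85(c=5) 8(c=6)]
  21. access 8: HIT, count now 7. Cache: [4(c=2) 86(c=3) 38(c=4) 85(c=5) 8(c=7)]
  22. access 3: MISS. Cache: [3(c=1) 4(c=2) 86(c=3) 38(c=4) 85(c=5) 8(c=7)]
  23. access 4: HIT, count now 3. Cache: [3(c=1) 86(c=3) 4(c=3) 38(c=4) 85(c=5) 8(c=7)]
  24. access 3: HIT, count now 2. Cache: [3(c=2) 86(c=3) 4(c=3) 38(c=4) 85(c=5) 8(c=7)]
  25. access 8: HIT, count now 8. Cache: [3(c=2) 86(c=3) 4(c=3) 38(c=4) 85(c=5) 8(c=8)]
  26. access 4: HIT, count now 4. Cache: [3(c=2) 86(c=3) 38(c=4) 4(c=4) 85(c=5) 8(c=8)]
  27. access 4: HIT, count now 5. Cache: [3(c=2) 86(c=3) 38(c=4) 85(c=5) 4(c=5) 8(c=8)]
  28. access 95: MISS. Cache: [95(c=1) 3(c=2) 86(c=3) 38(c=4) 85(c=5) 4(c=5) 8(c=8)]
  29. access 85: HIT, count now 6. Cache: [95(c=1) 3(c=2) 86(c=3) 38(c=4) 4(c=5) 85(c=6) 8(c=8)]
  30. access 95: HIT, count now 2. Cache: [3(c=2) 95(c=2) 86(c=3) 38(c=4) 4(c=5) 85(c=6) 8(c=8)]
  31. access 95: HIT, count now 3. Cache: [3(c=2) 86(c=3) 95(c=3) 38(c=4) 4(c=5) 85(c=6) 8(c=8)]
  32. access 85: HIT, count now 7. Cache: [3(c=2) 86(c=3) 95(c=3) 38(c=4) 4(c=5) 85(c=7) 8(c=8)]
  33. access 95: HIT, count now 4. Cache: [3(c=2) 86(c=3) 38(c=4) 95(c=4) 4(c=5) 85(c=7) 8(c=8)]
  34. access 85: HIT, count now 8. Cache: [3(c=2) 86(c=3) 38(c=4) 95(c=4) 4(c=5) 8(c=8) 85(c=8)]
  35. access 56: MISS. Cache: [56(c=1) 3(c=2) 86(c=3) 38(c=4) 95(c=4) 4(c=5) 8(c=8) 85(c=8)]
  36. access 38: HIT, count now 5. Cache: [56(c=1) 3(c=2) 86(c=3) 95(c=4) 4(c=5) 38(c=5) 8(c=8) 85(c=8)]
  37. access 95: HIT, count now 5. Cache: [56(c=1) 3(c=2) 86(c=3) 4(c=5) 38(c=5) 95(c=5) 8(c=8) 85(c=8)]
  38. access 86: HIT, count now 4. Cache: [56(c=1) 3(c=2) 86(c=4) 4(c=5) 38(c=5) 95(c=5) 8(c=8) 85(c=8)]
  39. access 19: MISS, evict 56(c=1). Cache: [19(c=1) 3(c=2) 86(c=4) 4(c=5) 38(c=5) 95(c=5) 8(c=8) 85(c=8)]
Total: 30 hits, 9 misses, 1 evictions

Answer: 3 4 8 19 38 85 86 95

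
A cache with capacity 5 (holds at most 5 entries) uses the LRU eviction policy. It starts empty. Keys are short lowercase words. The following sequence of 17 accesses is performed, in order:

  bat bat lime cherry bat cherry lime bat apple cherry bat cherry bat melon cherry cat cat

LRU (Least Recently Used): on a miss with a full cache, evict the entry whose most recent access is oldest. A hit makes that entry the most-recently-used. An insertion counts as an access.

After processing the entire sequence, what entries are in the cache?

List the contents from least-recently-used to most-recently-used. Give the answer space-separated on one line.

LRU simulation (capacity=5):
  1. access bat: MISS. Cache (LRU->MRU): [bat]
  2. access bat: HIT. Cache (LRU->MRU): [bat]
  3. access lime: MISS. Cache (LRU->MRU): [bat lime]
  4. access cherry: MISS. Cache (LRU->MRU): [bat lime cherry]
  5. access bat: HIT. Cache (LRU->MRU): [lime cherry bat]
  6. access cherry: HIT. Cache (LRU->MRU): [lime bat cherry]
  7. access lime: HIT. Cache (LRU->MRU): [bat cherry lime]
  8. access bat: HIT. Cache (LRU->MRU): [cherry lime bat]
  9. access apple: MISS. Cache (LRU->MRU): [cherry lime bat apple]
  10. access cherry: HIT. Cache (LRU->MRU): [lime bat apple cherry]
  11. access bat: HIT. Cache (LRU->MRU): [lime apple cherry bat]
  12. access cherry: HIT. Cache (LRU->MRU): [lime apple bat cherry]
  13. access bat: HIT. Cache (LRU->MRU): [lime apple cherry bat]
  14. access melon: MISS. Cache (LRU->MRU): [lime apple cherry bat melon]
  15. access cherry: HIT. Cache (LRU->MRU): [lime apple bat melon cherry]
  16. access cat: MISS, evict lime. Cache (LRU->MRU): [apple bat melon cherry cat]
  17. access cat: HIT. Cache (LRU->MRU): [apple bat melon cherry cat]
Total: 11 hits, 6 misses, 1 evictions

Answer: apple bat melon cherry cat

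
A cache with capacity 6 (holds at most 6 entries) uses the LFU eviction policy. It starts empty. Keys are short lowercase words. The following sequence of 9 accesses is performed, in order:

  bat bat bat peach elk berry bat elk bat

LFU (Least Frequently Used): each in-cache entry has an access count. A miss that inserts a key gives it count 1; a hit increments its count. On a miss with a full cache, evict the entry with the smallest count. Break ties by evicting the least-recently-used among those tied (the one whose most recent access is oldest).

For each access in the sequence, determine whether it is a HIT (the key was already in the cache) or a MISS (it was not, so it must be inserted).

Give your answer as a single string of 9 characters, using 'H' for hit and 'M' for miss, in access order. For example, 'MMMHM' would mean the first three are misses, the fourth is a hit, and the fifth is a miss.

Answer: MHHMMMHHH

Derivation:
LFU simulation (capacity=6):
  1. access bat: MISS. Cache: [bat(c=1)]
  2. access bat: HIT, count now 2. Cache: [bat(c=2)]
  3. access bat: HIT, count now 3. Cache: [bat(c=3)]
  4. access peach: MISS. Cache: [peach(c=1) bat(c=3)]
  5. access elk: MISS. Cache: [peach(c=1) elk(c=1) bat(c=3)]
  6. access berry: MISS. Cache: [peach(c=1) elk(c=1) berry(c=1) bat(c=3)]
  7. access bat: HIT, count now 4. Cache: [peach(c=1) elk(c=1) berry(c=1) bat(c=4)]
  8. access elk: HIT, count now 2. Cache: [peach(c=1) berry(c=1) elk(c=2) bat(c=4)]
  9. access bat: HIT, count now 5. Cache: [peach(c=1) berry(c=1) elk(c=2) bat(c=5)]
Total: 5 hits, 4 misses, 0 evictions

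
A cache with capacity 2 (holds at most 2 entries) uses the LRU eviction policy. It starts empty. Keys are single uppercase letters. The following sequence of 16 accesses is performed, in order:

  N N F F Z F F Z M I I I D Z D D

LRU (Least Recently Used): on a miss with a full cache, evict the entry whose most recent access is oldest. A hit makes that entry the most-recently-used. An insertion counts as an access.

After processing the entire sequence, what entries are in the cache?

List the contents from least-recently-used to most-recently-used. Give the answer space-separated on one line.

Answer: Z D

Derivation:
LRU simulation (capacity=2):
  1. access N: MISS. Cache (LRU->MRU): [N]
  2. access N: HIT. Cache (LRU->MRU): [N]
  3. access F: MISS. Cache (LRU->MRU): [N F]
  4. access F: HIT. Cache (LRU->MRU): [N F]
  5. access Z: MISS, evict N. Cache (LRU->MRU): [F Z]
  6. access F: HIT. Cache (LRU->MRU): [Z F]
  7. access F: HIT. Cache (LRU->MRU): [Z F]
  8. access Z: HIT. Cache (LRU->MRU): [F Z]
  9. access M: MISS, evict F. Cache (LRU->MRU): [Z M]
  10. access I: MISS, evict Z. Cache (LRU->MRU): [M I]
  11. access I: HIT. Cache (LRU->MRU): [M I]
  12. access I: HIT. Cache (LRU->MRU): [M I]
  13. access D: MISS, evict M. Cache (LRU->MRU): [I D]
  14. access Z: MISS, evict I. Cache (LRU->MRU): [D Z]
  15. access D: HIT. Cache (LRU->MRU): [Z D]
  16. access D: HIT. Cache (LRU->MRU): [Z D]
Total: 9 hits, 7 misses, 5 evictions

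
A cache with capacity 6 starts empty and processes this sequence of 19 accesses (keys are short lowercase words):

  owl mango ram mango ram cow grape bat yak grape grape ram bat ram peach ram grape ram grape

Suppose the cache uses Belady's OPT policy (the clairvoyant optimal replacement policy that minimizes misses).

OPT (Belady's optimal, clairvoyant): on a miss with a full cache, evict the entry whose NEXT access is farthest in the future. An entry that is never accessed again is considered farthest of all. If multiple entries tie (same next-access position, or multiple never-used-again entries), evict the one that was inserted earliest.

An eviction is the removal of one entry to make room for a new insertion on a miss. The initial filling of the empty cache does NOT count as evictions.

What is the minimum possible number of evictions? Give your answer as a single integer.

OPT (Belady) simulation (capacity=6):
  1. access owl: MISS. Cache: [owl]
  2. access mango: MISS. Cache: [owl mango]
  3. access ram: MISS. Cache: [owl mango ram]
  4. access mango: HIT. Next use of mango: never. Cache: [owl mango ram]
  5. access ram: HIT. Next use of ram: step 12. Cache: [owl mango ram]
  6. access cow: MISS. Cache: [owl mango ram cow]
  7. access grape: MISS. Cache: [owl mango ram cow grape]
  8. access bat: MISS. Cache: [owl mango ram cow grape bat]
  9. access yak: MISS, evict owl (next use: never). Cache: [mango ram cow grape bat yak]
  10. access grape: HIT. Next use of grape: step 11. Cache: [mango ram cow grape bat yak]
  11. access grape: HIT. Next use of grape: step 17. Cache: [mango ram cow grape bat yak]
  12. access ram: HIT. Next use of ram: step 14. Cache: [mango ram cow grape bat yak]
  13. access bat: HIT. Next use of bat: never. Cache: [mango ram cow grape bat yak]
  14. access ram: HIT. Next use of ram: step 16. Cache: [mango ram cow grape bat yak]
  15. access peach: MISS, evict mango (next use: never). Cache: [ram cow grape bat yak peach]
  16. access ram: HIT. Next use of ram: step 18. Cache: [ram cow grape bat yak peach]
  17. access grape: HIT. Next use of grape: step 19. Cache: [ram cow grape bat yak peach]
  18. access ram: HIT. Next use of ram: never. Cache: [ram cow grape bat yak peach]
  19. access grape: HIT. Next use of grape: never. Cache: [ram cow grape bat yak peach]
Total: 11 hits, 8 misses, 2 evictions

Answer: 2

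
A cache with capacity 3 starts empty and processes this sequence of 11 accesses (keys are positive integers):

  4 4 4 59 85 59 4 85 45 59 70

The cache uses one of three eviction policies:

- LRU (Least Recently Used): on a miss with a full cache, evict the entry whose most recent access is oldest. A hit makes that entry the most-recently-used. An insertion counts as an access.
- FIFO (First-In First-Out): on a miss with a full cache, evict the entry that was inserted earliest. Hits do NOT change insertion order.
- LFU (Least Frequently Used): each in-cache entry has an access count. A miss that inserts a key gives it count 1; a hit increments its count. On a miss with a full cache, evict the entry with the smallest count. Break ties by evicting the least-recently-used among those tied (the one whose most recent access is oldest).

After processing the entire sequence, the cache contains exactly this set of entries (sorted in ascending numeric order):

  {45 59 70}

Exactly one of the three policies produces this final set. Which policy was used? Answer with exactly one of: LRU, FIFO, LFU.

Simulating under each policy and comparing final sets:
  LRU: final set = {45 59 70} -> MATCHES target
  FIFO: final set = {45 70 85} -> differs
  LFU: final set = {4 70 85} -> differs
Only LRU produces the target set.

Answer: LRU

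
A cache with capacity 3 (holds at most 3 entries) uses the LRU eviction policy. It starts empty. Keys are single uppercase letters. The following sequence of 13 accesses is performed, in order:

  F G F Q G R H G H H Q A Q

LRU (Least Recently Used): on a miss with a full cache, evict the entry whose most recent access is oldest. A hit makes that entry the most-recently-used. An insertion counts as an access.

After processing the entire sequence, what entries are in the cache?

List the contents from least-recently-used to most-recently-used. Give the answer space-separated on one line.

Answer: H A Q

Derivation:
LRU simulation (capacity=3):
  1. access F: MISS. Cache (LRU->MRU): [F]
  2. access G: MISS. Cache (LRU->MRU): [F G]
  3. access F: HIT. Cache (LRU->MRU): [G F]
  4. access Q: MISS. Cache (LRU->MRU): [G F Q]
  5. access G: HIT. Cache (LRU->MRU): [F Q G]
  6. access R: MISS, evict F. Cache (LRU->MRU): [Q G R]
  7. access H: MISS, evict Q. Cache (LRU->MRU): [G R H]
  8. access G: HIT. Cache (LRU->MRU): [R H G]
  9. access H: HIT. Cache (LRU->MRU): [R G H]
  10. access H: HIT. Cache (LRU->MRU): [R G H]
  11. access Q: MISS, evict R. Cache (LRU->MRU): [G H Q]
  12. access A: MISS, evict G. Cache (LRU->MRU): [H Q A]
  13. access Q: HIT. Cache (LRU->MRU): [H A Q]
Total: 6 hits, 7 misses, 4 evictions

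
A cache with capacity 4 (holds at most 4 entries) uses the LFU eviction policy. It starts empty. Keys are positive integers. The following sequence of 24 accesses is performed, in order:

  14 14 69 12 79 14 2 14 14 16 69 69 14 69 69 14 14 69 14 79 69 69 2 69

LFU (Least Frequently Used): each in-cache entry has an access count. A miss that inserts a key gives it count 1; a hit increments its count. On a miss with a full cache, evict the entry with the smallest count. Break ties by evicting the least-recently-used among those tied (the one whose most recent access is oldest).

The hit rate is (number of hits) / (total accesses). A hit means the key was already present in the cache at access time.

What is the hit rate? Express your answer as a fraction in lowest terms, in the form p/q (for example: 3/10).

Answer: 5/8

Derivation:
LFU simulation (capacity=4):
  1. access 14: MISS. Cache: [14(c=1)]
  2. access 14: HIT, count now 2. Cache: [14(c=2)]
  3. access 69: MISS. Cache: [69(c=1) 14(c=2)]
  4. access 12: MISS. Cache: [69(c=1) 12(c=1) 14(c=2)]
  5. access 79: MISS. Cache: [69(c=1) 12(c=1) 79(c=1) 14(c=2)]
  6. access 14: HIT, count now 3. Cache: [69(c=1) 12(c=1) 79(c=1) 14(c=3)]
  7. access 2: MISS, evict 69(c=1). Cache: [12(c=1) 79(c=1) 2(c=1) 14(c=3)]
  8. access 14: HIT, count now 4. Cache: [12(c=1) 79(c=1) 2(c=1) 14(c=4)]
  9. access 14: HIT, count now 5. Cache: [12(c=1) 79(c=1) 2(c=1) 14(c=5)]
  10. access 16: MISS, evict 12(c=1). Cache: [79(c=1) 2(c=1) 16(c=1) 14(c=5)]
  11. access 69: MISS, evict 79(c=1). Cache: [2(c=1) 16(c=1) 69(c=1) 14(c=5)]
  12. access 69: HIT, count now 2. Cache: [2(c=1) 16(c=1) 69(c=2) 14(c=5)]
  13. access 14: HIT, count now 6. Cache: [2(c=1) 16(c=1) 69(c=2) 14(c=6)]
  14. access 69: HIT, count now 3. Cache: [2(c=1) 16(c=1) 69(c=3) 14(c=6)]
  15. access 69: HIT, count now 4. Cache: [2(c=1) 16(c=1) 69(c=4) 14(c=6)]
  16. access 14: HIT, count now 7. Cache: [2(c=1) 16(c=1) 69(c=4) 14(c=7)]
  17. access 14: HIT, count now 8. Cache: [2(c=1) 16(c=1) 69(c=4) 14(c=8)]
  18. access 69: HIT, count now 5. Cache: [2(c=1) 16(c=1) 69(c=5) 14(c=8)]
  19. access 14: HIT, count now 9. Cache: [2(c=1) 16(c=1) 69(c=5) 14(c=9)]
  20. access 79: MISS, evict 2(c=1). Cache: [16(c=1) 79(c=1) 69(c=5) 14(c=9)]
  21. access 69: HIT, count now 6. Cache: [16(c=1) 79(c=1) 69(c=6) 14(c=9)]
  22. access 69: HIT, count now 7. Cache: [16(c=1) 79(c=1) 69(c=7) 14(c=9)]
  23. access 2: MISS, evict 16(c=1). Cache: [79(c=1) 2(c=1) 69(c=7) 14(c=9)]
  24. access 69: HIT, count now 8. Cache: [79(c=1) 2(c=1) 69(c=8) 14(c=9)]
Total: 15 hits, 9 misses, 5 evictions

Hit rate = 15/24 = 5/8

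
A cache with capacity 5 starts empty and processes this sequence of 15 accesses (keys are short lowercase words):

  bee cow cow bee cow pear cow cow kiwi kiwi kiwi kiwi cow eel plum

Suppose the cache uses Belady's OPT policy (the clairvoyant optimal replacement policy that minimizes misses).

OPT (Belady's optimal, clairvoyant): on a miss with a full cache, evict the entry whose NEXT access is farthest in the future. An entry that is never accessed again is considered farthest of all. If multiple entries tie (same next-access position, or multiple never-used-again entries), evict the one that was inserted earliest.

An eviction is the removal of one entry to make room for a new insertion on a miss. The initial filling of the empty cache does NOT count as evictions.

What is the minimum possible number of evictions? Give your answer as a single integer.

Answer: 1

Derivation:
OPT (Belady) simulation (capacity=5):
  1. access bee: MISS. Cache: [bee]
  2. access cow: MISS. Cache: [bee cow]
  3. access cow: HIT. Next use of cow: step 5. Cache: [bee cow]
  4. access bee: HIT. Next use of bee: never. Cache: [bee cow]
  5. access cow: HIT. Next use of cow: step 7. Cache: [bee cow]
  6. access pear: MISS. Cache: [bee cow pear]
  7. access cow: HIT. Next use of cow: step 8. Cache: [bee cow pear]
  8. access cow: HIT. Next use of cow: step 13. Cache: [bee cow pear]
  9. access kiwi: MISS. Cache: [bee cow pear kiwi]
  10. access kiwi: HIT. Next use of kiwi: step 11. Cache: [bee cow pear kiwi]
  11. access kiwi: HIT. Next use of kiwi: step 12. Cache: [bee cow pear kiwi]
  12. access kiwi: HIT. Next use of kiwi: never. Cache: [bee cow pear kiwi]
  13. access cow: HIT. Next use of cow: never. Cache: [bee cow pear kiwi]
  14. access eel: MISS. Cache: [bee cow pear kiwi eel]
  15. access plum: MISS, evict bee (next use: never). Cache: [cow pear kiwi eel plum]
Total: 9 hits, 6 misses, 1 evictions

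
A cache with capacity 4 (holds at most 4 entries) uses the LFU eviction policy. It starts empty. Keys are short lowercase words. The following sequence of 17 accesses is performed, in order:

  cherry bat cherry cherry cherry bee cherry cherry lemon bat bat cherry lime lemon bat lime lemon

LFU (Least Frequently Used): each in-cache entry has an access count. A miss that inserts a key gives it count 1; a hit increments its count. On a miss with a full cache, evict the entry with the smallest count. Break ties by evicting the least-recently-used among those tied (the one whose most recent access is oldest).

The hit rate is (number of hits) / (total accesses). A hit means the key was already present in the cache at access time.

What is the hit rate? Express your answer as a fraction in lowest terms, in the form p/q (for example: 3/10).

LFU simulation (capacity=4):
  1. access cherry: MISS. Cache: [cherry(c=1)]
  2. access bat: MISS. Cache: [cherry(c=1) bat(c=1)]
  3. access cherry: HIT, count now 2. Cache: [bat(c=1) cherry(c=2)]
  4. access cherry: HIT, count now 3. Cache: [bat(c=1) cherry(c=3)]
  5. access cherry: HIT, count now 4. Cache: [bat(c=1) cherry(c=4)]
  6. access bee: MISS. Cache: [bat(c=1) bee(c=1) cherry(c=4)]
  7. access cherry: HIT, count now 5. Cache: [bat(c=1) bee(c=1) cherry(c=5)]
  8. access cherry: HIT, count now 6. Cache: [bat(c=1) bee(c=1) cherry(c=6)]
  9. access lemon: MISS. Cache: [bat(c=1) bee(c=1) lemon(c=1) cherry(c=6)]
  10. access bat: HIT, count now 2. Cache: [bee(c=1) lemon(c=1) bat(c=2) cherry(c=6)]
  11. access bat: HIT, count now 3. Cache: [bee(c=1) lemon(c=1) bat(c=3) cherry(c=6)]
  12. access cherry: HIT, count now 7. Cache: [bee(c=1) lemon(c=1) bat(c=3) cherry(c=7)]
  13. access lime: MISS, evict bee(c=1). Cache: [lemon(c=1) lime(c=1) bat(c=3) cherry(c=7)]
  14. access lemon: HIT, count now 2. Cache: [lime(c=1) lemon(c=2) bat(c=3) cherry(c=7)]
  15. access bat: HIT, count now 4. Cache: [lime(c=1) lemon(c=2) bat(c=4) cherry(c=7)]
  16. access lime: HIT, count now 2. Cache: [lemon(c=2) lime(c=2) bat(c=4) cherry(c=7)]
  17. access lemon: HIT, count now 3. Cache: [lime(c=2) lemon(c=3) bat(c=4) cherry(c=7)]
Total: 12 hits, 5 misses, 1 evictions

Hit rate = 12/17

Answer: 12/17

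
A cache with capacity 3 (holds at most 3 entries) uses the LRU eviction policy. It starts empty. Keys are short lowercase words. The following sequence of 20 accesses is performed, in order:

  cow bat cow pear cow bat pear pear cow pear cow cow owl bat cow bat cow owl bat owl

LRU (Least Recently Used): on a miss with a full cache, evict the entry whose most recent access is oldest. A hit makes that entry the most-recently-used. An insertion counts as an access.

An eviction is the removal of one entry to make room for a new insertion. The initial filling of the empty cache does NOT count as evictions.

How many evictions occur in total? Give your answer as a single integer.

Answer: 2

Derivation:
LRU simulation (capacity=3):
  1. access cow: MISS. Cache (LRU->MRU): [cow]
  2. access bat: MISS. Cache (LRU->MRU): [cow bat]
  3. access cow: HIT. Cache (LRU->MRU): [bat cow]
  4. access pear: MISS. Cache (LRU->MRU): [bat cow pear]
  5. access cow: HIT. Cache (LRU->MRU): [bat pear cow]
  6. access bat: HIT. Cache (LRU->MRU): [pear cow bat]
  7. access pear: HIT. Cache (LRU->MRU): [cow bat pear]
  8. access pear: HIT. Cache (LRU->MRU): [cow bat pear]
  9. access cow: HIT. Cache (LRU->MRU): [bat pear cow]
  10. access pear: HIT. Cache (LRU->MRU): [bat cow pear]
  11. access cow: HIT. Cache (LRU->MRU): [bat pear cow]
  12. access cow: HIT. Cache (LRU->MRU): [bat pear cow]
  13. access owl: MISS, evict bat. Cache (LRU->MRU): [pear cow owl]
  14. access bat: MISS, evict pear. Cache (LRU->MRU): [cow owl bat]
  15. access cow: HIT. Cache (LRU->MRU): [owl bat cow]
  16. access bat: HIT. Cache (LRU->MRU): [owl cow bat]
  17. access cow: HIT. Cache (LRU->MRU): [owl bat cow]
  18. access owl: HIT. Cache (LRU->MRU): [bat cow owl]
  19. access bat: HIT. Cache (LRU->MRU): [cow owl bat]
  20. access owl: HIT. Cache (LRU->MRU): [cow bat owl]
Total: 15 hits, 5 misses, 2 evictions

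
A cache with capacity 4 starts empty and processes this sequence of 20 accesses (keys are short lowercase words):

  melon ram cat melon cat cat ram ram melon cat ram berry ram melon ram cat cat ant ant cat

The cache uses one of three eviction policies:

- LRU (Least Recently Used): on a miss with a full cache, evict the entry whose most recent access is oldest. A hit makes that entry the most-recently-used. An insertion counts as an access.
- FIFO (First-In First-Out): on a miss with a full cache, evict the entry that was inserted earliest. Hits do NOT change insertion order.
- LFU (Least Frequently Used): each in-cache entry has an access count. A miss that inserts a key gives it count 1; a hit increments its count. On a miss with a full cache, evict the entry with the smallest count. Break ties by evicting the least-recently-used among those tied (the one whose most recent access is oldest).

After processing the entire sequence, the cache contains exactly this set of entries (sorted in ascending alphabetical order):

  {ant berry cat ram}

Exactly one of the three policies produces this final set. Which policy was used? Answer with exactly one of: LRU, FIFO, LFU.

Simulating under each policy and comparing final sets:
  LRU: final set = {ant cat melon ram} -> differs
  FIFO: final set = {ant berry cat ram} -> MATCHES target
  LFU: final set = {ant cat melon ram} -> differs
Only FIFO produces the target set.

Answer: FIFO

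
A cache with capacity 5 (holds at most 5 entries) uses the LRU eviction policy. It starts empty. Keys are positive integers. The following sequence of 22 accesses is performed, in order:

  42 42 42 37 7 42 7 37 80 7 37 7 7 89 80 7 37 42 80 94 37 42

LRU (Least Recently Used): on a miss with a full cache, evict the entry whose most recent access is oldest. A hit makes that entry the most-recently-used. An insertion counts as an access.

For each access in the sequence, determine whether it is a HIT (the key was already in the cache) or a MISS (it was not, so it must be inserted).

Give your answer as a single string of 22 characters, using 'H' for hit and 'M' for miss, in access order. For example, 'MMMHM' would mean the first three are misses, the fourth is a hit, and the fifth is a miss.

LRU simulation (capacity=5):
  1. access 42: MISS. Cache (LRU->MRU): [42]
  2. access 42: HIT. Cache (LRU->MRU): [42]
  3. access 42: HIT. Cache (LRU->MRU): [42]
  4. access 37: MISS. Cache (LRU->MRU): [42 37]
  5. access 7: MISS. Cache (LRU->MRU): [42 37 7]
  6. access 42: HIT. Cache (LRU->MRU): [37 7 42]
  7. access 7: HIT. Cache (LRU->MRU): [37 42 7]
  8. access 37: HIT. Cache (LRU->MRU): [42 7 37]
  9. access 80: MISS. Cache (LRU->MRU): [42 7 37 80]
  10. access 7: HIT. Cache (LRU->MRU): [42 37 80 7]
  11. access 37: HIT. Cache (LRU->MRU): [42 80 7 37]
  12. access 7: HIT. Cache (LRU->MRU): [42 80 37 7]
  13. access 7: HIT. Cache (LRU->MRU): [42 80 37 7]
  14. access 89: MISS. Cache (LRU->MRU): [42 80 37 7 89]
  15. access 80: HIT. Cache (LRU->MRU): [42 37 7 89 80]
  16. access 7: HIT. Cache (LRU->MRU): [42 37 89 80 7]
  17. access 37: HIT. Cache (LRU->MRU): [42 89 80 7 37]
  18. access 42: HIT. Cache (LRU->MRU): [89 80 7 37 42]
  19. access 80: HIT. Cache (LRU->MRU): [89 7 37 42 80]
  20. access 94: MISS, evict 89. Cache (LRU->MRU): [7 37 42 80 94]
  21. access 37: HIT. Cache (LRU->MRU): [7 42 80 94 37]
  22. access 42: HIT. Cache (LRU->MRU): [7 80 94 37 42]
Total: 16 hits, 6 misses, 1 evictions

Answer: MHHMMHHHMHHHHMHHHHHMHH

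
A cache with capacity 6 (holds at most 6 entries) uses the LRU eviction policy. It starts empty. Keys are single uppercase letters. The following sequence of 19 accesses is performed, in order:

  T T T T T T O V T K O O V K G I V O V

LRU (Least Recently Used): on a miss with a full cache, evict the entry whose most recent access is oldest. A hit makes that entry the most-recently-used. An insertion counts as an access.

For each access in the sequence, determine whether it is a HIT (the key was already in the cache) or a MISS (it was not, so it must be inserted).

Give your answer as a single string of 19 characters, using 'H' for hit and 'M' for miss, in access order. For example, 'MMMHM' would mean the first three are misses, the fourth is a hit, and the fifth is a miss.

Answer: MHHHHHMMHMHHHHMMHHH

Derivation:
LRU simulation (capacity=6):
  1. access T: MISS. Cache (LRU->MRU): [T]
  2. access T: HIT. Cache (LRU->MRU): [T]
  3. access T: HIT. Cache (LRU->MRU): [T]
  4. access T: HIT. Cache (LRU->MRU): [T]
  5. access T: HIT. Cache (LRU->MRU): [T]
  6. access T: HIT. Cache (LRU->MRU): [T]
  7. access O: MISS. Cache (LRU->MRU): [T O]
  8. access V: MISS. Cache (LRU->MRU): [T O V]
  9. access T: HIT. Cache (LRU->MRU): [O V T]
  10. access K: MISS. Cache (LRU->MRU): [O V T K]
  11. access O: HIT. Cache (LRU->MRU): [V T K O]
  12. access O: HIT. Cache (LRU->MRU): [V T K O]
  13. access V: HIT. Cache (LRU->MRU): [T K O V]
  14. access K: HIT. Cache (LRU->MRU): [T O V K]
  15. access G: MISS. Cache (LRU->MRU): [T O V K G]
  16. access I: MISS. Cache (LRU->MRU): [T O V K G I]
  17. access V: HIT. Cache (LRU->MRU): [T O K G I V]
  18. access O: HIT. Cache (LRU->MRU): [T K G I V O]
  19. access V: HIT. Cache (LRU->MRU): [T K G I O V]
Total: 13 hits, 6 misses, 0 evictions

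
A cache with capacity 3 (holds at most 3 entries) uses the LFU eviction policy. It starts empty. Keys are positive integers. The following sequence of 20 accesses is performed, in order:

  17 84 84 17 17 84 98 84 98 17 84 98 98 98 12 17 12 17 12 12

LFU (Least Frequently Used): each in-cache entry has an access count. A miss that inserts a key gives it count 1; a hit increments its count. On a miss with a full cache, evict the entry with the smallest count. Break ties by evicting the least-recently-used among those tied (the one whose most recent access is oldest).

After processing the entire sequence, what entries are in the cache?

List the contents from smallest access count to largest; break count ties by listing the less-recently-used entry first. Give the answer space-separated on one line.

LFU simulation (capacity=3):
  1. access 17: MISS. Cache: [17(c=1)]
  2. access 84: MISS. Cache: [17(c=1) 84(c=1)]
  3. access 84: HIT, count now 2. Cache: [17(c=1) 84(c=2)]
  4. access 17: HIT, count now 2. Cache: [84(c=2) 17(c=2)]
  5. access 17: HIT, count now 3. Cache: [84(c=2) 17(c=3)]
  6. access 84: HIT, count now 3. Cache: [17(c=3) 84(c=3)]
  7. access 98: MISS. Cache: [98(c=1) 17(c=3) 84(c=3)]
  8. access 84: HIT, count now 4. Cache: [98(c=1) 17(c=3) 84(c=4)]
  9. access 98: HIT, count now 2. Cache: [98(c=2) 17(c=3) 84(c=4)]
  10. access 17: HIT, count now 4. Cache: [98(c=2) 84(c=4) 17(c=4)]
  11. access 84: HIT, count now 5. Cache: [98(c=2) 17(c=4) 84(c=5)]
  12. access 98: HIT, count now 3. Cache: [98(c=3) 17(c=4) 84(c=5)]
  13. access 98: HIT, count now 4. Cache: [17(c=4) 98(c=4) 84(c=5)]
  14. access 98: HIT, count now 5. Cache: [17(c=4) 84(c=5) 98(c=5)]
  15. access 12: MISS, evict 17(c=4). Cache: [12(c=1) 84(c=5) 98(c=5)]
  16. access 17: MISS, evict 12(c=1). Cache: [17(c=1) 84(c=5) 98(c=5)]
  17. access 12: MISS, evict 17(c=1). Cache: [12(c=1) 84(c=5) 98(c=5)]
  18. access 17: MISS, evict 12(c=1). Cache: [17(c=1) 84(c=5) 98(c=5)]
  19. access 12: MISS, evict 17(c=1). Cache: [12(c=1) 84(c=5) 98(c=5)]
  20. access 12: HIT, count now 2. Cache: [12(c=2) 84(c=5) 98(c=5)]
Total: 12 hits, 8 misses, 5 evictions

Answer: 12 84 98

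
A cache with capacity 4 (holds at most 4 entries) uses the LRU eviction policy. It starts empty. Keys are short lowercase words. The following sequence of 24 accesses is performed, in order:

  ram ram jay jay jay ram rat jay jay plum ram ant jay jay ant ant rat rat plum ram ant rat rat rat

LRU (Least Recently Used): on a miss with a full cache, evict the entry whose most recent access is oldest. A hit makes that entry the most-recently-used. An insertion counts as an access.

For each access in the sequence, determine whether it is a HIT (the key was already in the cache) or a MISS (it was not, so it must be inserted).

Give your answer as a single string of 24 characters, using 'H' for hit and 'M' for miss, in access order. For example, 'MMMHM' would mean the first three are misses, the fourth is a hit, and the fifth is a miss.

Answer: MHMHHHMHHMHMHHHHMHMMHHHH

Derivation:
LRU simulation (capacity=4):
  1. access ram: MISS. Cache (LRU->MRU): [ram]
  2. access ram: HIT. Cache (LRU->MRU): [ram]
  3. access jay: MISS. Cache (LRU->MRU): [ram jay]
  4. access jay: HIT. Cache (LRU->MRU): [ram jay]
  5. access jay: HIT. Cache (LRU->MRU): [ram jay]
  6. access ram: HIT. Cache (LRU->MRU): [jay ram]
  7. access rat: MISS. Cache (LRU->MRU): [jay ram rat]
  8. access jay: HIT. Cache (LRU->MRU): [ram rat jay]
  9. access jay: HIT. Cache (LRU->MRU): [ram rat jay]
  10. access plum: MISS. Cache (LRU->MRU): [ram rat jay plum]
  11. access ram: HIT. Cache (LRU->MRU): [rat jay plum ram]
  12. access ant: MISS, evict rat. Cache (LRU->MRU): [jay plum ram ant]
  13. access jay: HIT. Cache (LRU->MRU): [plum ram ant jay]
  14. access jay: HIT. Cache (LRU->MRU): [plum ram ant jay]
  15. access ant: HIT. Cache (LRU->MRU): [plum ram jay ant]
  16. access ant: HIT. Cache (LRU->MRU): [plum ram jay ant]
  17. access rat: MISS, evict plum. Cache (LRU->MRU): [ram jay ant rat]
  18. access rat: HIT. Cache (LRU->MRU): [ram jay ant rat]
  19. access plum: MISS, evict ram. Cache (LRU->MRU): [jay ant rat plum]
  20. access ram: MISS, evict jay. Cache (LRU->MRU): [ant rat plum ram]
  21. access ant: HIT. Cache (LRU->MRU): [rat plum ram ant]
  22. access rat: HIT. Cache (LRU->MRU): [plum ram ant rat]
  23. access rat: HIT. Cache (LRU->MRU): [plum ram ant rat]
  24. access rat: HIT. Cache (LRU->MRU): [plum ram ant rat]
Total: 16 hits, 8 misses, 4 evictions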